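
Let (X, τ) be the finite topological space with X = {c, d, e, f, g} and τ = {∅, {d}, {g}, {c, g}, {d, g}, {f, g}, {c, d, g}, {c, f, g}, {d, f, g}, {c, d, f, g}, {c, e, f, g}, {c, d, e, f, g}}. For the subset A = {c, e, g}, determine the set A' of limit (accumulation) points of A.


A' = {c, e, f}

For each x ∈ X, list the open sets U ∈ τ with x ∈ U, then check whether U ∩ (A ∖ {x}) ≠ ∅ for every such U.
  x = c: opens ∋ x are {c, g}, {c, d, g}, {c, f, g}, {c, d, f, g}, {c, e, f, g}, {c, d, e, f, g}; each meets A ∖ {c}, so x IS a limit point.
  x = d: open {d} ∋ x has {d} ∩ (A ∖ {d}) = ∅, so x is NOT a limit point.
  x = e: opens ∋ x are {c, e, f, g}, {c, d, e, f, g}; each meets A ∖ {e}, so x IS a limit point.
  x = f: opens ∋ x are {f, g}, {c, f, g}, {d, f, g}, {c, d, f, g}, {c, e, f, g}, {c, d, e, f, g}; each meets A ∖ {f}, so x IS a limit point.
  x = g: open {g} ∋ x has {g} ∩ (A ∖ {g}) = ∅, so x is NOT a limit point.
Collecting: A' = {c, e, f}.


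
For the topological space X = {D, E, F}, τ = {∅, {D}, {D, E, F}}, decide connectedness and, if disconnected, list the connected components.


(X, τ) is connected.

Find clopen sets (U ∈ τ with X ∖ U ∈ τ):
  U = ∅, X ∖ U = {D, E, F} — both open, so U is clopen.
  U = {D, E, F}, X ∖ U = ∅ — both open, so U is clopen.
Only trivial clopens (∅ and X) exist, so (X, τ) is connected.
Compute connected components by grouping points that agree on all clopens:
  component: {D, E, F}


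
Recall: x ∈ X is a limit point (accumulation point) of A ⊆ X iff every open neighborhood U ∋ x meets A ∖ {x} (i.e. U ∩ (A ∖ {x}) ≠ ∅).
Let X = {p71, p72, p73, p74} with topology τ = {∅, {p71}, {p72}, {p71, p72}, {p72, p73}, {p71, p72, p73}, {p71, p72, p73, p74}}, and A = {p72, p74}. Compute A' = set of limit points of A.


A' = {p73, p74}

For each x ∈ X, list the open sets U ∈ τ with x ∈ U, then check whether U ∩ (A ∖ {x}) ≠ ∅ for every such U.
  x = p71: open {p71} ∋ x has {p71} ∩ (A ∖ {p71}) = ∅, so x is NOT a limit point.
  x = p72: open {p72} ∋ x has {p72} ∩ (A ∖ {p72}) = ∅, so x is NOT a limit point.
  x = p73: opens ∋ x are {p72, p73}, {p71, p72, p73}, {p71, p72, p73, p74}; each meets A ∖ {p73}, so x IS a limit point.
  x = p74: opens ∋ x are {p71, p72, p73, p74}; each meets A ∖ {p74}, so x IS a limit point.
Collecting: A' = {p73, p74}.


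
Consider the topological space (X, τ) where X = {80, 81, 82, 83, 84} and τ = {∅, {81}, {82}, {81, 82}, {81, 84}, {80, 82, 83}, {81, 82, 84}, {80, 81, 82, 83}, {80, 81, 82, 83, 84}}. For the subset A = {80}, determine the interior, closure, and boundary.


int(A) = ∅, cl(A) = {80, 83}, ∂A = {80, 83}.

Closed sets in (X, τ) are complements of opens:
  closed(X, τ) = {∅, {84}, {80, 83}, {81, 84}, {80, 82, 83}, {80, 83, 84}, {80, 81, 83, 84}, {80, 82, 83, 84}, {80, 81, 82, 83, 84}}.
int(A) = ⋃ {U ∈ τ : U ⊆ A}. Opens contained in A: ∅.
Taking the union of these: int(A) = ∅.
cl(A) = ⋂ {C closed : A ⊆ C}. Closed sets containing A: {80, 83}, {80, 82, 83}, {80, 83, 84}, {80, 81, 83, 84}, {80, 82, 83, 84}, {80, 81, 82, 83, 84}.
Intersecting these: cl(A) = {80, 83}.
∂A = cl(A) ∖ int(A) = {80, 83} ∖ ∅ = {80, 83}.


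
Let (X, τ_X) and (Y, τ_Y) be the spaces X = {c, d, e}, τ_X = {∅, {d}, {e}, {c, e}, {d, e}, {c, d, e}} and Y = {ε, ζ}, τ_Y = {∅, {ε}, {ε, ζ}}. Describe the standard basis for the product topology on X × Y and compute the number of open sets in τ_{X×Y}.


Basis B = {∅ × ∅, {d} × {ε}, {e} × {ε}, {c, e} × {ε}, {d} × {ε, ζ}, {d, e} × {ε}, {e} × {ε, ζ}, {c, d, e} × {ε}, {c, e} × {ε, ζ}, {d, e} × {ε, ζ}, {c, d, e} × {ε, ζ}}; |τ_{X×Y}| = 18.

Enumerate products U × V with U ∈ τ_X, V ∈ τ_Y (deduplicated):
  ∅ × ∅ = {} (∅)
  {d} × {ε} = {(d,ε)}
  {e} × {ε} = {(e,ε)}
  {c, e} × {ε} = {(c,ε), (e,ε)}
  {d} × {ε, ζ} = {(d,ε), (d,ζ)}
  {d, e} × {ε} = {(d,ε), (e,ε)}
  {e} × {ε, ζ} = {(e,ε), (e,ζ)}
  {c, d, e} × {ε} = {(c,ε), (d,ε), (e,ε)}
  {c, e} × {ε, ζ} = {(c,ε), (c,ζ), (e,ε), (e,ζ)}
  {d, e} × {ε, ζ} = {(d,ε), (d,ζ), (e,ε), (e,ζ)}
  {c, d, e} × {ε, ζ} = {(c,ε), (c,ζ), (d,ε), (d,ζ), (e,ε), (e,ζ)}
These 11 distinct sets form the basis B.
Close under arbitrary unions to get τ_{X×Y}; counting gives |τ_{X×Y}| = 18.


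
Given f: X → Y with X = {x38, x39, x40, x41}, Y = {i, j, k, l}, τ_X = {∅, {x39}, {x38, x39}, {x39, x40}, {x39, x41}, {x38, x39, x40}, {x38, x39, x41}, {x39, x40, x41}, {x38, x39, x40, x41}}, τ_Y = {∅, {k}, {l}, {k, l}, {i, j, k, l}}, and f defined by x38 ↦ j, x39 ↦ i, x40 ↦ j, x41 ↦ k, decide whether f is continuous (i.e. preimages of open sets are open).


f is NOT continuous.

Compute f^{-1}(U) for each U ∈ τ_Y:
  U = ∅: f^{-1}(U) = ∅ ∈ τ_X ✓.
  U = {k}: f^{-1}(U) = {x41} ∉ τ_X ✗.
  U = {l}: f^{-1}(U) = ∅ ∈ τ_X ✓.
  U = {k, l}: f^{-1}(U) = {x41} ∉ τ_X ✗.
  U = {i, j, k, l}: f^{-1}(U) = {x38, x39, x40, x41} ∈ τ_X ✓.
Found U = {k} with f^{-1}(U) = {x41} not in τ_X. Therefore f is NOT continuous.


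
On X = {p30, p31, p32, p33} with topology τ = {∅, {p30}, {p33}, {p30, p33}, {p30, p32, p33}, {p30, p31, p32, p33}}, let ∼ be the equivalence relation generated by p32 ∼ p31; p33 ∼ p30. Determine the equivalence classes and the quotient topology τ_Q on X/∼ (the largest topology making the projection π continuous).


X/∼ = {[p30=p33], [p31=p32]}; |τ_Q| = 3.

Equivalence classes: [p30=p33], [p31=p32].
Quotient map π: X → X/∼ sends p30 ↦ [p30=p33], p31 ↦ [p31=p32], p32 ↦ [p31=p32], p33 ↦ [p30=p33].
For each subset V ⊆ X/∼, compute π^{-1}(V) ⊆ X and check whether π^{-1}(V) ∈ τ. V is open in τ_Q iff π^{-1}(V) ∈ τ.
  V = {}: π^{-1}(V) = ∅ ∈ τ ✓.
  V = {[p30=p33]}: π^{-1}(V) = {p30, p33} ∈ τ ✓.
  V = {[p31=p32]}: π^{-1}(V) = {p31, p32} ∉ τ ✗.
  V = {[p30=p33], [p31=p32]}: π^{-1}(V) = {p30, p31, p32, p33} ∈ τ ✓.
Open sets in the quotient: τ_Q = {{}, {[p30=p33]}, {[p30=p33], [p31=p32]}} (3 elements).


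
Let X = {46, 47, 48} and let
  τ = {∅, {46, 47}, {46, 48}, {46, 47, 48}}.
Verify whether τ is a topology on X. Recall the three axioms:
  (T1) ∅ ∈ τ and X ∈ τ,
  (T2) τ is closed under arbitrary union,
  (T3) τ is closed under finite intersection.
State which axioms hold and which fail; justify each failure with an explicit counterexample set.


τ is NOT a topology on X.

Axiom (T1): ∅ ∈ τ? Yes; X ∈ τ? Yes.
Axiom (T2/T3): check pairwise unions and intersections of members of τ.
Counterexample for (T3): {46, 47} ∩ {46, 48} = {46} ∉ τ. Therefore τ is NOT a topology.


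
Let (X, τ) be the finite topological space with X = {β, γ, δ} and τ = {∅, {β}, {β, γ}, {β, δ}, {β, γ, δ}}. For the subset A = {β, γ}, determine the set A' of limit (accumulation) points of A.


A' = {γ, δ}

For each x ∈ X, list the open sets U ∈ τ with x ∈ U, then check whether U ∩ (A ∖ {x}) ≠ ∅ for every such U.
  x = β: open {β} ∋ x has {β} ∩ (A ∖ {β}) = ∅, so x is NOT a limit point.
  x = γ: opens ∋ x are {β, γ}, {β, γ, δ}; each meets A ∖ {γ}, so x IS a limit point.
  x = δ: opens ∋ x are {β, δ}, {β, γ, δ}; each meets A ∖ {δ}, so x IS a limit point.
Collecting: A' = {γ, δ}.


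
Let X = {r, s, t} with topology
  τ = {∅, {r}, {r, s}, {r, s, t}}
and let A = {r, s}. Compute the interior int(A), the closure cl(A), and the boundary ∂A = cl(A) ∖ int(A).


int(A) = {r, s}, cl(A) = {r, s, t}, ∂A = {t}.

Closed sets in (X, τ) are complements of opens:
  closed(X, τ) = {∅, {t}, {s, t}, {r, s, t}}.
int(A) = ⋃ {U ∈ τ : U ⊆ A}. Opens contained in A: ∅, {r}, {r, s}.
Taking the union of these: int(A) = {r, s}.
cl(A) = ⋂ {C closed : A ⊆ C}. Closed sets containing A: {r, s, t}.
Intersecting these: cl(A) = {r, s, t}.
∂A = cl(A) ∖ int(A) = {r, s, t} ∖ {r, s} = {t}.


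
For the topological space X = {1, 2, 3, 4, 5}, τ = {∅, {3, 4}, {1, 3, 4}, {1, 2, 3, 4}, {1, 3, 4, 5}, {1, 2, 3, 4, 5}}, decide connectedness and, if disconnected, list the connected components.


(X, τ) is connected.

Find clopen sets (U ∈ τ with X ∖ U ∈ τ):
  U = ∅, X ∖ U = {1, 2, 3, 4, 5} — both open, so U is clopen.
  U = {1, 2, 3, 4, 5}, X ∖ U = ∅ — both open, so U is clopen.
Only trivial clopens (∅ and X) exist, so (X, τ) is connected.
Compute connected components by grouping points that agree on all clopens:
  component: {1, 2, 3, 4, 5}


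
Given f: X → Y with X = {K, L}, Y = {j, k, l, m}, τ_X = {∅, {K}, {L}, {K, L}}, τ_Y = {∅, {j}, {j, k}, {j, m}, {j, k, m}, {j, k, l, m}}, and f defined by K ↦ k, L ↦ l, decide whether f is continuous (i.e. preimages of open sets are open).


f IS continuous.

Compute f^{-1}(U) for each U ∈ τ_Y:
  U = ∅: f^{-1}(U) = ∅ ∈ τ_X ✓.
  U = {j}: f^{-1}(U) = ∅ ∈ τ_X ✓.
  U = {j, k}: f^{-1}(U) = {K} ∈ τ_X ✓.
  U = {j, m}: f^{-1}(U) = ∅ ∈ τ_X ✓.
  U = {j, k, m}: f^{-1}(U) = {K} ∈ τ_X ✓.
  U = {j, k, l, m}: f^{-1}(U) = {K, L} ∈ τ_X ✓.
Every preimage lies in τ_X, so f IS continuous.


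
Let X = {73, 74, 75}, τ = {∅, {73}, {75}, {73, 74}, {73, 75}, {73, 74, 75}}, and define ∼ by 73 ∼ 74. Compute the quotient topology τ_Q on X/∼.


X/∼ = {[73=74], [75]}; |τ_Q| = 4.

Equivalence classes: [73=74], [75].
Quotient map π: X → X/∼ sends 73 ↦ [73=74], 74 ↦ [73=74], 75 ↦ [75].
For each subset V ⊆ X/∼, compute π^{-1}(V) ⊆ X and check whether π^{-1}(V) ∈ τ. V is open in τ_Q iff π^{-1}(V) ∈ τ.
  V = {}: π^{-1}(V) = ∅ ∈ τ ✓.
  V = {[73=74]}: π^{-1}(V) = {73, 74} ∈ τ ✓.
  V = {[75]}: π^{-1}(V) = {75} ∈ τ ✓.
  V = {[73=74], [75]}: π^{-1}(V) = {73, 74, 75} ∈ τ ✓.
Open sets in the quotient: τ_Q = {{}, {[73=74]}, {[75]}, {[73=74], [75]}} (4 elements).


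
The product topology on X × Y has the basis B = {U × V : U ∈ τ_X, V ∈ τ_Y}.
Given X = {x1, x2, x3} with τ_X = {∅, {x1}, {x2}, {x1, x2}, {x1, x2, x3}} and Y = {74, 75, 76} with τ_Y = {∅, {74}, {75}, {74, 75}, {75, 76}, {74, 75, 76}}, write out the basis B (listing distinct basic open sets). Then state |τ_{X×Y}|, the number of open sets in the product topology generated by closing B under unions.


Basis B = {∅ × ∅, {x1} × {74}, {x1} × {75}, {x2} × {74}, {x2} × {75}, {x1} × {74, 75}, {x1, x2} × {74}, {x1} × {75, 76}, {x1, x2} × {75}, {x2} × {74, 75}, {x2} × {75, 76}, {x1} × {74, 75, 76}, {x1, x2, x3} × {74}, {x1, x2, x3} × {75}, {x2} × {74, 75, 76}, {x1, x2} × {74, 75}, {x1, x2} × {75, 76}, {x1, x2} × {74, 75, 76}, {x1, x2, x3} × {74, 75}, {x1, x2, x3} × {75, 76}, {x1, x2, x3} × {74, 75, 76}}; |τ_{X×Y}| = 70.

Enumerate products U × V with U ∈ τ_X, V ∈ τ_Y (deduplicated):
  ∅ × ∅ = {} (∅)
  {x1} × {74} = {(x1,74)}
  {x1} × {75} = {(x1,75)}
  {x2} × {74} = {(x2,74)}
  {x2} × {75} = {(x2,75)}
  {x1} × {74, 75} = {(x1,74), (x1,75)}
  {x1, x2} × {74} = {(x1,74), (x2,74)}
  {x1} × {75, 76} = {(x1,75), (x1,76)}
  {x1, x2} × {75} = {(x1,75), (x2,75)}
  {x2} × {74, 75} = {(x2,74), (x2,75)}
  {x2} × {75, 76} = {(x2,75), (x2,76)}
  {x1} × {74, 75, 76} = {(x1,74), (x1,75), (x1,76)}
  {x1, x2, x3} × {74} = {(x1,74), (x2,74), (x3,74)}
  {x1, x2, x3} × {75} = {(x1,75), (x2,75), (x3,75)}
  {x2} × {74, 75, 76} = {(x2,74), (x2,75), (x2,76)}
  {x1, x2} × {74, 75} = {(x1,74), (x1,75), (x2,74), (x2,75)}
  {x1, x2} × {75, 76} = {(x1,75), (x1,76), (x2,75), (x2,76)}
  {x1, x2} × {74, 75, 76} = {(x1,74), (x1,75), (x1,76), (x2,74), (x2,75), (x2,76)}
  {x1, x2, x3} × {74, 75} = {(x1,74), (x1,75), (x2,74), (x2,75), (x3,74), (x3,75)}
  {x1, x2, x3} × {75, 76} = {(x1,75), (x1,76), (x2,75), (x2,76), (x3,75), (x3,76)}
  {x1, x2, x3} × {74, 75, 76} = {(x1,74), (x1,75), (x1,76), (x2,74), (x2,75), (x2,76), (x3,74), (x3,75), (x3,76)}
These 21 distinct sets form the basis B.
Close under arbitrary unions to get τ_{X×Y}; counting gives |τ_{X×Y}| = 70.


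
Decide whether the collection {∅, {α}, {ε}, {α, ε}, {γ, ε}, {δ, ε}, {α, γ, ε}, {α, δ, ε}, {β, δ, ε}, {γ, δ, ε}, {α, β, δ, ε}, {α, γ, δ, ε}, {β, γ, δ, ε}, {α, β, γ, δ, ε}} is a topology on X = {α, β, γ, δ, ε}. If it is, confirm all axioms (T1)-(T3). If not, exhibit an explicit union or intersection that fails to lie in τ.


τ IS a topology on X.

Axiom (T1): ∅ ∈ τ? Yes; X ∈ τ? Yes.
Axiom (T2/T3): check pairwise unions and intersections of members of τ.
All pairwise intersections and unions checked — each lies in τ. Therefore τ satisfies (T1), (T2), (T3): it IS a topology on X.


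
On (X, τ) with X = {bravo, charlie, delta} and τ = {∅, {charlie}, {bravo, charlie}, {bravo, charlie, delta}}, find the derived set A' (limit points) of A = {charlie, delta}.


A' = {bravo, delta}

For each x ∈ X, list the open sets U ∈ τ with x ∈ U, then check whether U ∩ (A ∖ {x}) ≠ ∅ for every such U.
  x = bravo: opens ∋ x are {bravo, charlie}, {bravo, charlie, delta}; each meets A ∖ {bravo}, so x IS a limit point.
  x = charlie: open {charlie} ∋ x has {charlie} ∩ (A ∖ {charlie}) = ∅, so x is NOT a limit point.
  x = delta: opens ∋ x are {bravo, charlie, delta}; each meets A ∖ {delta}, so x IS a limit point.
Collecting: A' = {bravo, delta}.


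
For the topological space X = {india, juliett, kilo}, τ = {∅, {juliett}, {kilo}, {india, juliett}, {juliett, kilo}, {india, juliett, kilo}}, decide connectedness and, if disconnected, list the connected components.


(X, τ) is disconnected; components = [{kilo}, {india, juliett}].

Find clopen sets (U ∈ τ with X ∖ U ∈ τ):
  U = ∅, X ∖ U = {india, juliett, kilo} — both open, so U is clopen.
  U = {kilo}, X ∖ U = {india, juliett} — both open, so U is clopen.
  U = {india, juliett}, X ∖ U = {kilo} — both open, so U is clopen.
  U = {india, juliett, kilo}, X ∖ U = ∅ — both open, so U is clopen.
Nontrivial clopen(s) exist: e.g. {kilo}. So (X, τ) is disconnected.
Compute connected components by grouping points that agree on all clopens:
  component: {kilo}
  component: {india, juliett}


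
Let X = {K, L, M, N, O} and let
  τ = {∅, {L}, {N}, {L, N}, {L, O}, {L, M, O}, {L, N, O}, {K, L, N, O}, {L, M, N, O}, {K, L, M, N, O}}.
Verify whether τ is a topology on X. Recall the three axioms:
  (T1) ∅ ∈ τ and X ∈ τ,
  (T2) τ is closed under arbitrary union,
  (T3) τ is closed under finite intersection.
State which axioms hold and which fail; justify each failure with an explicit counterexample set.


τ IS a topology on X.

Axiom (T1): ∅ ∈ τ? Yes; X ∈ τ? Yes.
Axiom (T2/T3): check pairwise unions and intersections of members of τ.
All pairwise intersections and unions checked — each lies in τ. Therefore τ satisfies (T1), (T2), (T3): it IS a topology on X.


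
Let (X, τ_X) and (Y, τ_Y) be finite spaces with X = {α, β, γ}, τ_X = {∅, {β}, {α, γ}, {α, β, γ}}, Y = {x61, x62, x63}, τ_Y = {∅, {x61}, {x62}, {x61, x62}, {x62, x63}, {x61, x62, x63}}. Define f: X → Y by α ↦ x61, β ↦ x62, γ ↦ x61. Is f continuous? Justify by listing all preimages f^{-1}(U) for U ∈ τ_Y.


f IS continuous.

Compute f^{-1}(U) for each U ∈ τ_Y:
  U = ∅: f^{-1}(U) = ∅ ∈ τ_X ✓.
  U = {x61}: f^{-1}(U) = {α, γ} ∈ τ_X ✓.
  U = {x62}: f^{-1}(U) = {β} ∈ τ_X ✓.
  U = {x61, x62}: f^{-1}(U) = {α, β, γ} ∈ τ_X ✓.
  U = {x62, x63}: f^{-1}(U) = {β} ∈ τ_X ✓.
  U = {x61, x62, x63}: f^{-1}(U) = {α, β, γ} ∈ τ_X ✓.
Every preimage lies in τ_X, so f IS continuous.


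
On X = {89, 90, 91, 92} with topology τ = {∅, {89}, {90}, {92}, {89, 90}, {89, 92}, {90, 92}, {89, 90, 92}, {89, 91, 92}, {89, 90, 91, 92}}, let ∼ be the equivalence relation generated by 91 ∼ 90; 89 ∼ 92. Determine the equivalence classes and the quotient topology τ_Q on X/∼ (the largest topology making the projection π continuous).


X/∼ = {[89=92], [90=91]}; |τ_Q| = 3.

Equivalence classes: [89=92], [90=91].
Quotient map π: X → X/∼ sends 89 ↦ [89=92], 90 ↦ [90=91], 91 ↦ [90=91], 92 ↦ [89=92].
For each subset V ⊆ X/∼, compute π^{-1}(V) ⊆ X and check whether π^{-1}(V) ∈ τ. V is open in τ_Q iff π^{-1}(V) ∈ τ.
  V = {}: π^{-1}(V) = ∅ ∈ τ ✓.
  V = {[89=92]}: π^{-1}(V) = {89, 92} ∈ τ ✓.
  V = {[90=91]}: π^{-1}(V) = {90, 91} ∉ τ ✗.
  V = {[89=92], [90=91]}: π^{-1}(V) = {89, 90, 91, 92} ∈ τ ✓.
Open sets in the quotient: τ_Q = {{}, {[89=92]}, {[89=92], [90=91]}} (3 elements).


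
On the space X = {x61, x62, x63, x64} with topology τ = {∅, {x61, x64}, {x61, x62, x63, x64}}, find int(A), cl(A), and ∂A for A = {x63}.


int(A) = ∅, cl(A) = {x62, x63}, ∂A = {x62, x63}.

Closed sets in (X, τ) are complements of opens:
  closed(X, τ) = {∅, {x62, x63}, {x61, x62, x63, x64}}.
int(A) = ⋃ {U ∈ τ : U ⊆ A}. Opens contained in A: ∅.
Taking the union of these: int(A) = ∅.
cl(A) = ⋂ {C closed : A ⊆ C}. Closed sets containing A: {x62, x63}, {x61, x62, x63, x64}.
Intersecting these: cl(A) = {x62, x63}.
∂A = cl(A) ∖ int(A) = {x62, x63} ∖ ∅ = {x62, x63}.


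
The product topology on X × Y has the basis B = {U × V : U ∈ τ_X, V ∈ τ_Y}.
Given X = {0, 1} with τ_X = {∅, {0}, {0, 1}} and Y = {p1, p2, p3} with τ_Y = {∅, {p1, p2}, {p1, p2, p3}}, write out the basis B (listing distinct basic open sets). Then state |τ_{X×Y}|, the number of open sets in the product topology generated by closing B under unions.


Basis B = {∅ × ∅, {0} × {p1, p2}, {0} × {p1, p2, p3}, {0, 1} × {p1, p2}, {0, 1} × {p1, p2, p3}}; |τ_{X×Y}| = 6.

Enumerate products U × V with U ∈ τ_X, V ∈ τ_Y (deduplicated):
  ∅ × ∅ = {} (∅)
  {0} × {p1, p2} = {(0,p1), (0,p2)}
  {0} × {p1, p2, p3} = {(0,p1), (0,p2), (0,p3)}
  {0, 1} × {p1, p2} = {(0,p1), (0,p2), (1,p1), (1,p2)}
  {0, 1} × {p1, p2, p3} = {(0,p1), (0,p2), (0,p3), (1,p1), (1,p2), (1,p3)}
These 5 distinct sets form the basis B.
Close under arbitrary unions to get τ_{X×Y}; counting gives |τ_{X×Y}| = 6.


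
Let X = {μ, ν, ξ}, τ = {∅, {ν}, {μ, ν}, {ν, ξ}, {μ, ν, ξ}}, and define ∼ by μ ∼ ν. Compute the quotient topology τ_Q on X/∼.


X/∼ = {[μ=ν], [ξ]}; |τ_Q| = 3.

Equivalence classes: [μ=ν], [ξ].
Quotient map π: X → X/∼ sends μ ↦ [μ=ν], ν ↦ [μ=ν], ξ ↦ [ξ].
For each subset V ⊆ X/∼, compute π^{-1}(V) ⊆ X and check whether π^{-1}(V) ∈ τ. V is open in τ_Q iff π^{-1}(V) ∈ τ.
  V = {}: π^{-1}(V) = ∅ ∈ τ ✓.
  V = {[μ=ν]}: π^{-1}(V) = {μ, ν} ∈ τ ✓.
  V = {[ξ]}: π^{-1}(V) = {ξ} ∉ τ ✗.
  V = {[μ=ν], [ξ]}: π^{-1}(V) = {μ, ν, ξ} ∈ τ ✓.
Open sets in the quotient: τ_Q = {{}, {[μ=ν]}, {[μ=ν], [ξ]}} (3 elements).


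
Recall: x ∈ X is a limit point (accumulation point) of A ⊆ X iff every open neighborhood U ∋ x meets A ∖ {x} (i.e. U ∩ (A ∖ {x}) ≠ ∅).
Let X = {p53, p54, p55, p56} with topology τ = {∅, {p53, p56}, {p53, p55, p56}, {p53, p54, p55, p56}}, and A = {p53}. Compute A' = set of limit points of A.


A' = {p54, p55, p56}

For each x ∈ X, list the open sets U ∈ τ with x ∈ U, then check whether U ∩ (A ∖ {x}) ≠ ∅ for every such U.
  x = p53: open {p53, p56} ∋ x has {p53, p56} ∩ (A ∖ {p53}) = ∅, so x is NOT a limit point.
  x = p54: opens ∋ x are {p53, p54, p55, p56}; each meets A ∖ {p54}, so x IS a limit point.
  x = p55: opens ∋ x are {p53, p55, p56}, {p53, p54, p55, p56}; each meets A ∖ {p55}, so x IS a limit point.
  x = p56: opens ∋ x are {p53, p56}, {p53, p55, p56}, {p53, p54, p55, p56}; each meets A ∖ {p56}, so x IS a limit point.
Collecting: A' = {p54, p55, p56}.


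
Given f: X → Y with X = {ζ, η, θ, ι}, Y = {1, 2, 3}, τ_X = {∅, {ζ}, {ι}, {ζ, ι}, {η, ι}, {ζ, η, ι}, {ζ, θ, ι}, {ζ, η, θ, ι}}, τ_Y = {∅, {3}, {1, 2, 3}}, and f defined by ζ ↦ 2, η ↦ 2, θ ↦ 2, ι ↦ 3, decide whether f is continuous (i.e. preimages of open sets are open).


f IS continuous.

Compute f^{-1}(U) for each U ∈ τ_Y:
  U = ∅: f^{-1}(U) = ∅ ∈ τ_X ✓.
  U = {3}: f^{-1}(U) = {ι} ∈ τ_X ✓.
  U = {1, 2, 3}: f^{-1}(U) = {ζ, η, θ, ι} ∈ τ_X ✓.
Every preimage lies in τ_X, so f IS continuous.


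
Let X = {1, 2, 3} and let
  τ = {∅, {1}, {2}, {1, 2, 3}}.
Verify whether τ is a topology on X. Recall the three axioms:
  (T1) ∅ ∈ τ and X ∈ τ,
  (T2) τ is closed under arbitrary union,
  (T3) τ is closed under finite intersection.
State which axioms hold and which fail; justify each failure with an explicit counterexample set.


τ is NOT a topology on X.

Axiom (T1): ∅ ∈ τ? Yes; X ∈ τ? Yes.
Axiom (T2/T3): check pairwise unions and intersections of members of τ.
Counterexample for (T2): {1} ∪ {2} = {1, 2} ∉ τ. Therefore τ is NOT a topology.


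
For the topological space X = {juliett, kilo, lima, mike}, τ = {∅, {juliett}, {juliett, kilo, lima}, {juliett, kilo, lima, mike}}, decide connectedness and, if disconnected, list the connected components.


(X, τ) is connected.

Find clopen sets (U ∈ τ with X ∖ U ∈ τ):
  U = ∅, X ∖ U = {juliett, kilo, lima, mike} — both open, so U is clopen.
  U = {juliett, kilo, lima, mike}, X ∖ U = ∅ — both open, so U is clopen.
Only trivial clopens (∅ and X) exist, so (X, τ) is connected.
Compute connected components by grouping points that agree on all clopens:
  component: {juliett, kilo, lima, mike}


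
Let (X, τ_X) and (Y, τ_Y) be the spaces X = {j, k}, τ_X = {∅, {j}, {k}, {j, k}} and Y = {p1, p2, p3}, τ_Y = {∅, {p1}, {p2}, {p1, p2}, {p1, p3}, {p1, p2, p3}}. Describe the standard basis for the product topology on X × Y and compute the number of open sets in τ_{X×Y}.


Basis B = {∅ × ∅, {j} × {p1}, {j} × {p2}, {k} × {p1}, {k} × {p2}, {j} × {p1, p2}, {j} × {p1, p3}, {j, k} × {p1}, {j, k} × {p2}, {k} × {p1, p2}, {k} × {p1, p3}, {j} × {p1, p2, p3}, {k} × {p1, p2, p3}, {j, k} × {p1, p2}, {j, k} × {p1, p3}, {j, k} × {p1, p2, p3}}; |τ_{X×Y}| = 36.

Enumerate products U × V with U ∈ τ_X, V ∈ τ_Y (deduplicated):
  ∅ × ∅ = {} (∅)
  {j} × {p1} = {(j,p1)}
  {j} × {p2} = {(j,p2)}
  {k} × {p1} = {(k,p1)}
  {k} × {p2} = {(k,p2)}
  {j} × {p1, p2} = {(j,p1), (j,p2)}
  {j} × {p1, p3} = {(j,p1), (j,p3)}
  {j, k} × {p1} = {(j,p1), (k,p1)}
  {j, k} × {p2} = {(j,p2), (k,p2)}
  {k} × {p1, p2} = {(k,p1), (k,p2)}
  {k} × {p1, p3} = {(k,p1), (k,p3)}
  {j} × {p1, p2, p3} = {(j,p1), (j,p2), (j,p3)}
  {k} × {p1, p2, p3} = {(k,p1), (k,p2), (k,p3)}
  {j, k} × {p1, p2} = {(j,p1), (j,p2), (k,p1), (k,p2)}
  {j, k} × {p1, p3} = {(j,p1), (j,p3), (k,p1), (k,p3)}
  {j, k} × {p1, p2, p3} = {(j,p1), (j,p2), (j,p3), (k,p1), (k,p2), (k,p3)}
These 16 distinct sets form the basis B.
Close under arbitrary unions to get τ_{X×Y}; counting gives |τ_{X×Y}| = 36.


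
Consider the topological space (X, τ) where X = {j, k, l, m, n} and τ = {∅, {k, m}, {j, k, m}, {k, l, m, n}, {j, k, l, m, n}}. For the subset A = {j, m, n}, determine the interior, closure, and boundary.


int(A) = ∅, cl(A) = {j, k, l, m, n}, ∂A = {j, k, l, m, n}.

Closed sets in (X, τ) are complements of opens:
  closed(X, τ) = {∅, {j}, {l, n}, {j, l, n}, {j, k, l, m, n}}.
int(A) = ⋃ {U ∈ τ : U ⊆ A}. Opens contained in A: ∅.
Taking the union of these: int(A) = ∅.
cl(A) = ⋂ {C closed : A ⊆ C}. Closed sets containing A: {j, k, l, m, n}.
Intersecting these: cl(A) = {j, k, l, m, n}.
∂A = cl(A) ∖ int(A) = {j, k, l, m, n} ∖ ∅ = {j, k, l, m, n}.


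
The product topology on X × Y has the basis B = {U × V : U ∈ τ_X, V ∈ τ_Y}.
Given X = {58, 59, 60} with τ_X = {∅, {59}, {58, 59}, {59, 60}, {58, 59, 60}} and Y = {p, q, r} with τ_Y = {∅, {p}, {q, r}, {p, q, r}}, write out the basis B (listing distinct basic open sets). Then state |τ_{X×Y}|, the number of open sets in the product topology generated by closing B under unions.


Basis B = {∅ × ∅, {59} × {p}, {58, 59} × {p}, {59, 60} × {p}, {59} × {q, r}, {58, 59, 60} × {p}, {59} × {p, q, r}, {58, 59} × {q, r}, {59, 60} × {q, r}, {58, 59} × {p, q, r}, {58, 59, 60} × {q, r}, {59, 60} × {p, q, r}, {58, 59, 60} × {p, q, r}}; |τ_{X×Y}| = 25.

Enumerate products U × V with U ∈ τ_X, V ∈ τ_Y (deduplicated):
  ∅ × ∅ = {} (∅)
  {59} × {p} = {(59,p)}
  {58, 59} × {p} = {(58,p), (59,p)}
  {59, 60} × {p} = {(59,p), (60,p)}
  {59} × {q, r} = {(59,q), (59,r)}
  {58, 59, 60} × {p} = {(58,p), (59,p), (60,p)}
  {59} × {p, q, r} = {(59,p), (59,q), (59,r)}
  {58, 59} × {q, r} = {(58,q), (58,r), (59,q), (59,r)}
  {59, 60} × {q, r} = {(59,q), (59,r), (60,q), (60,r)}
  {58, 59} × {p, q, r} = {(58,p), (58,q), (58,r), (59,p), (59,q), (59,r)}
  {58, 59, 60} × {q, r} = {(58,q), (58,r), (59,q), (59,r), (60,q), (60,r)}
  {59, 60} × {p, q, r} = {(59,p), (59,q), (59,r), (60,p), (60,q), (60,r)}
  {58, 59, 60} × {p, q, r} = {(58,p), (58,q), (58,r), (59,p), (59,q), (59,r), (60,p), (60,q), (60,r)}
These 13 distinct sets form the basis B.
Close under arbitrary unions to get τ_{X×Y}; counting gives |τ_{X×Y}| = 25.


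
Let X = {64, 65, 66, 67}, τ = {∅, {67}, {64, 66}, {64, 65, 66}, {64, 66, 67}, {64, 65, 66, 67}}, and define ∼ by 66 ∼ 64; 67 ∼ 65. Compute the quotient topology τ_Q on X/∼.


X/∼ = {[64=66], [65=67]}; |τ_Q| = 3.

Equivalence classes: [64=66], [65=67].
Quotient map π: X → X/∼ sends 64 ↦ [64=66], 65 ↦ [65=67], 66 ↦ [64=66], 67 ↦ [65=67].
For each subset V ⊆ X/∼, compute π^{-1}(V) ⊆ X and check whether π^{-1}(V) ∈ τ. V is open in τ_Q iff π^{-1}(V) ∈ τ.
  V = {}: π^{-1}(V) = ∅ ∈ τ ✓.
  V = {[64=66]}: π^{-1}(V) = {64, 66} ∈ τ ✓.
  V = {[65=67]}: π^{-1}(V) = {65, 67} ∉ τ ✗.
  V = {[64=66], [65=67]}: π^{-1}(V) = {64, 65, 66, 67} ∈ τ ✓.
Open sets in the quotient: τ_Q = {{}, {[64=66]}, {[64=66], [65=67]}} (3 elements).


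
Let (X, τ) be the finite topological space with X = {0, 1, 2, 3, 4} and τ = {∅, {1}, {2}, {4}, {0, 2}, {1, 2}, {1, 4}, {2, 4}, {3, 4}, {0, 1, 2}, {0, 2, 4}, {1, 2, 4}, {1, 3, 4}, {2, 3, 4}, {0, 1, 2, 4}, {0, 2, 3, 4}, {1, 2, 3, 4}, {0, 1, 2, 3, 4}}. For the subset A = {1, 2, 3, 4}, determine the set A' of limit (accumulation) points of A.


A' = {0, 3}

For each x ∈ X, list the open sets U ∈ τ with x ∈ U, then check whether U ∩ (A ∖ {x}) ≠ ∅ for every such U.
  x = 0: opens ∋ x are {0, 2}, {0, 1, 2}, {0, 2, 4}, {0, 1, 2, 4}, {0, 2, 3, 4}, {0, 1, 2, 3, 4}; each meets A ∖ {0}, so x IS a limit point.
  x = 1: open {1} ∋ x has {1} ∩ (A ∖ {1}) = ∅, so x is NOT a limit point.
  x = 2: open {2} ∋ x has {2} ∩ (A ∖ {2}) = ∅, so x is NOT a limit point.
  x = 3: opens ∋ x are {3, 4}, {1, 3, 4}, {2, 3, 4}, {0, 2, 3, 4}, {1, 2, 3, 4}, {0, 1, 2, 3, 4}; each meets A ∖ {3}, so x IS a limit point.
  x = 4: open {4} ∋ x has {4} ∩ (A ∖ {4}) = ∅, so x is NOT a limit point.
Collecting: A' = {0, 3}.


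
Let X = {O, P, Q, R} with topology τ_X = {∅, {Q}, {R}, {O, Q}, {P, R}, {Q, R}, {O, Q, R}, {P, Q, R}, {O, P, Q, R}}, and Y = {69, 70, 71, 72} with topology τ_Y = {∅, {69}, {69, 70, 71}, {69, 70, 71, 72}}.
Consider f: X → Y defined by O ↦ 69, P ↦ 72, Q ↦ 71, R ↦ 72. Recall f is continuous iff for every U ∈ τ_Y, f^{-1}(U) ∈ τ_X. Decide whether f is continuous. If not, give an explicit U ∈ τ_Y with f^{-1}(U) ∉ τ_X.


f is NOT continuous.

Compute f^{-1}(U) for each U ∈ τ_Y:
  U = ∅: f^{-1}(U) = ∅ ∈ τ_X ✓.
  U = {69}: f^{-1}(U) = {O} ∉ τ_X ✗.
  U = {69, 70, 71}: f^{-1}(U) = {O, Q} ∈ τ_X ✓.
  U = {69, 70, 71, 72}: f^{-1}(U) = {O, P, Q, R} ∈ τ_X ✓.
Found U = {69} with f^{-1}(U) = {O} not in τ_X. Therefore f is NOT continuous.


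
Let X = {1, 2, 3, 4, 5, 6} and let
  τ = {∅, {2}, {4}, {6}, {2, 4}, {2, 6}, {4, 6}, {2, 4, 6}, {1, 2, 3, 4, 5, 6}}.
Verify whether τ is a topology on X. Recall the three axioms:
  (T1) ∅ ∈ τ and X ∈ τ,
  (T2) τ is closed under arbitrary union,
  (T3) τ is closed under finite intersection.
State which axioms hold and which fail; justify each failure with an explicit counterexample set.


τ IS a topology on X.

Axiom (T1): ∅ ∈ τ? Yes; X ∈ τ? Yes.
Axiom (T2/T3): check pairwise unions and intersections of members of τ.
All pairwise intersections and unions checked — each lies in τ. Therefore τ satisfies (T1), (T2), (T3): it IS a topology on X.


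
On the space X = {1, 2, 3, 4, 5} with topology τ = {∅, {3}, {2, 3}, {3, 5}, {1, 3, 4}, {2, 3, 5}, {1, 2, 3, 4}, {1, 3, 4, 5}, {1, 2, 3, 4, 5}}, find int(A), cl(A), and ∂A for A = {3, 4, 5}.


int(A) = {3, 5}, cl(A) = {1, 2, 3, 4, 5}, ∂A = {1, 2, 4}.

Closed sets in (X, τ) are complements of opens:
  closed(X, τ) = {∅, {2}, {5}, {1, 4}, {2, 5}, {1, 2, 4}, {1, 4, 5}, {1, 2, 4, 5}, {1, 2, 3, 4, 5}}.
int(A) = ⋃ {U ∈ τ : U ⊆ A}. Opens contained in A: ∅, {3}, {3, 5}.
Taking the union of these: int(A) = {3, 5}.
cl(A) = ⋂ {C closed : A ⊆ C}. Closed sets containing A: {1, 2, 3, 4, 5}.
Intersecting these: cl(A) = {1, 2, 3, 4, 5}.
∂A = cl(A) ∖ int(A) = {1, 2, 3, 4, 5} ∖ {3, 5} = {1, 2, 4}.


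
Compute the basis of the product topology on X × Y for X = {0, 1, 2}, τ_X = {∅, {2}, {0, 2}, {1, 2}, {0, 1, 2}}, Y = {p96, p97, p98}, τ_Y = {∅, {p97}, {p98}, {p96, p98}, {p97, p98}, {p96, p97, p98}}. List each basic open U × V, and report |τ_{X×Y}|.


Basis B = {∅ × ∅, {2} × {p97}, {2} × {p98}, {0, 2} × {p97}, {0, 2} × {p98}, {1, 2} × {p97}, {1, 2} × {p98}, {2} × {p96, p98}, {2} × {p97, p98}, {0, 1, 2} × {p97}, {0, 1, 2} × {p98}, {2} × {p96, p97, p98}, {0, 2} × {p96, p98}, {0, 2} × {p97, p98}, {1, 2} × {p96, p98}, {1, 2} × {p97, p98}, {0, 2} × {p96, p97, p98}, {0, 1, 2} × {p96, p98}, {0, 1, 2} × {p97, p98}, {1, 2} × {p96, p97, p98}, {0, 1, 2} × {p96, p97, p98}}; |τ_{X×Y}| = 70.

Enumerate products U × V with U ∈ τ_X, V ∈ τ_Y (deduplicated):
  ∅ × ∅ = {} (∅)
  {2} × {p97} = {(2,p97)}
  {2} × {p98} = {(2,p98)}
  {0, 2} × {p97} = {(0,p97), (2,p97)}
  {0, 2} × {p98} = {(0,p98), (2,p98)}
  {1, 2} × {p97} = {(1,p97), (2,p97)}
  {1, 2} × {p98} = {(1,p98), (2,p98)}
  {2} × {p96, p98} = {(2,p96), (2,p98)}
  {2} × {p97, p98} = {(2,p97), (2,p98)}
  {0, 1, 2} × {p97} = {(0,p97), (1,p97), (2,p97)}
  {0, 1, 2} × {p98} = {(0,p98), (1,p98), (2,p98)}
  {2} × {p96, p97, p98} = {(2,p96), (2,p97), (2,p98)}
  {0, 2} × {p96, p98} = {(0,p96), (0,p98), (2,p96), (2,p98)}
  {0, 2} × {p97, p98} = {(0,p97), (0,p98), (2,p97), (2,p98)}
  {1, 2} × {p96, p98} = {(1,p96), (1,p98), (2,p96), (2,p98)}
  {1, 2} × {p97, p98} = {(1,p97), (1,p98), (2,p97), (2,p98)}
  {0, 2} × {p96, p97, p98} = {(0,p96), (0,p97), (0,p98), (2,p96), (2,p97), (2,p98)}
  {0, 1, 2} × {p96, p98} = {(0,p96), (0,p98), (1,p96), (1,p98), (2,p96), (2,p98)}
  {0, 1, 2} × {p97, p98} = {(0,p97), (0,p98), (1,p97), (1,p98), (2,p97), (2,p98)}
  {1, 2} × {p96, p97, p98} = {(1,p96), (1,p97), (1,p98), (2,p96), (2,p97), (2,p98)}
  {0, 1, 2} × {p96, p97, p98} = {(0,p96), (0,p97), (0,p98), (1,p96), (1,p97), (1,p98), (2,p96), (2,p97), (2,p98)}
These 21 distinct sets form the basis B.
Close under arbitrary unions to get τ_{X×Y}; counting gives |τ_{X×Y}| = 70.


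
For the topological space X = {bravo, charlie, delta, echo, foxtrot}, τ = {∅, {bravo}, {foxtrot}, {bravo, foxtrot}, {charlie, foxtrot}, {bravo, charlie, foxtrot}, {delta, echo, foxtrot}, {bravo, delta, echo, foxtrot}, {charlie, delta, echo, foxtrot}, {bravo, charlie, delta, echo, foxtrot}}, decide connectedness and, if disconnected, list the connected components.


(X, τ) is disconnected; components = [{bravo}, {charlie, delta, echo, foxtrot}].

Find clopen sets (U ∈ τ with X ∖ U ∈ τ):
  U = ∅, X ∖ U = {bravo, charlie, delta, echo, foxtrot} — both open, so U is clopen.
  U = {bravo}, X ∖ U = {charlie, delta, echo, foxtrot} — both open, so U is clopen.
  U = {charlie, delta, echo, foxtrot}, X ∖ U = {bravo} — both open, so U is clopen.
  U = {bravo, charlie, delta, echo, foxtrot}, X ∖ U = ∅ — both open, so U is clopen.
Nontrivial clopen(s) exist: e.g. {bravo}. So (X, τ) is disconnected.
Compute connected components by grouping points that agree on all clopens:
  component: {bravo}
  component: {charlie, delta, echo, foxtrot}


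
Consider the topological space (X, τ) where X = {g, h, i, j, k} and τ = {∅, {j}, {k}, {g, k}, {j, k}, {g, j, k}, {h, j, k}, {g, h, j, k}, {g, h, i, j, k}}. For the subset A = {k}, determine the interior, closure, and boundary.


int(A) = {k}, cl(A) = {g, h, i, k}, ∂A = {g, h, i}.

Closed sets in (X, τ) are complements of opens:
  closed(X, τ) = {∅, {i}, {g, i}, {h, i}, {g, h, i}, {h, i, j}, {g, h, i, j}, {g, h, i, k}, {g, h, i, j, k}}.
int(A) = ⋃ {U ∈ τ : U ⊆ A}. Opens contained in A: ∅, {k}.
Taking the union of these: int(A) = {k}.
cl(A) = ⋂ {C closed : A ⊆ C}. Closed sets containing A: {g, h, i, k}, {g, h, i, j, k}.
Intersecting these: cl(A) = {g, h, i, k}.
∂A = cl(A) ∖ int(A) = {g, h, i, k} ∖ {k} = {g, h, i}.


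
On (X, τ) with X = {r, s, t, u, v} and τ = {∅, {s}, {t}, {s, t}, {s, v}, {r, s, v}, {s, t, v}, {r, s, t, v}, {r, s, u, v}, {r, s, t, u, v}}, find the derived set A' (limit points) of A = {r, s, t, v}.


A' = {r, u, v}

For each x ∈ X, list the open sets U ∈ τ with x ∈ U, then check whether U ∩ (A ∖ {x}) ≠ ∅ for every such U.
  x = r: opens ∋ x are {r, s, v}, {r, s, t, v}, {r, s, u, v}, {r, s, t, u, v}; each meets A ∖ {r}, so x IS a limit point.
  x = s: open {s} ∋ x has {s} ∩ (A ∖ {s}) = ∅, so x is NOT a limit point.
  x = t: open {t} ∋ x has {t} ∩ (A ∖ {t}) = ∅, so x is NOT a limit point.
  x = u: opens ∋ x are {r, s, u, v}, {r, s, t, u, v}; each meets A ∖ {u}, so x IS a limit point.
  x = v: opens ∋ x are {s, v}, {r, s, v}, {s, t, v}, {r, s, t, v}, {r, s, u, v}, {r, s, t, u, v}; each meets A ∖ {v}, so x IS a limit point.
Collecting: A' = {r, u, v}.


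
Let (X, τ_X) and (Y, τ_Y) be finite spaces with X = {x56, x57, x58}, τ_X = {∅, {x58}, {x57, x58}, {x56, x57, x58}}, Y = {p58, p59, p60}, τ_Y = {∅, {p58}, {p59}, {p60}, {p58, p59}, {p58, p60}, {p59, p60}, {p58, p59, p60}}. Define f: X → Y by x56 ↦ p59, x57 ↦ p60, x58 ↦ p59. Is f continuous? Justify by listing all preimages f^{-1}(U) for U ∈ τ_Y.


f is NOT continuous.

Compute f^{-1}(U) for each U ∈ τ_Y:
  U = ∅: f^{-1}(U) = ∅ ∈ τ_X ✓.
  U = {p58}: f^{-1}(U) = ∅ ∈ τ_X ✓.
  U = {p59}: f^{-1}(U) = {x56, x58} ∉ τ_X ✗.
  U = {p60}: f^{-1}(U) = {x57} ∉ τ_X ✗.
  U = {p58, p59}: f^{-1}(U) = {x56, x58} ∉ τ_X ✗.
  U = {p58, p60}: f^{-1}(U) = {x57} ∉ τ_X ✗.
  U = {p59, p60}: f^{-1}(U) = {x56, x57, x58} ∈ τ_X ✓.
  U = {p58, p59, p60}: f^{-1}(U) = {x56, x57, x58} ∈ τ_X ✓.
Found U = {p59} with f^{-1}(U) = {x56, x58} not in τ_X. Therefore f is NOT continuous.


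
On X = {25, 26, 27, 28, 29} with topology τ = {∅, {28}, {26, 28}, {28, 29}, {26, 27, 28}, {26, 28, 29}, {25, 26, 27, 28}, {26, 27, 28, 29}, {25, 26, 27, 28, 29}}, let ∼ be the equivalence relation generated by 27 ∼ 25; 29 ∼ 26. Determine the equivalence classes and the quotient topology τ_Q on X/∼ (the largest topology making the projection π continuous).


X/∼ = {[25=27], [26=29], [28]}; |τ_Q| = 4.

Equivalence classes: [25=27], [26=29], [28].
Quotient map π: X → X/∼ sends 25 ↦ [25=27], 26 ↦ [26=29], 27 ↦ [25=27], 28 ↦ [28], 29 ↦ [26=29].
For each subset V ⊆ X/∼, compute π^{-1}(V) ⊆ X and check whether π^{-1}(V) ∈ τ. V is open in τ_Q iff π^{-1}(V) ∈ τ.
  V = {}: π^{-1}(V) = ∅ ∈ τ ✓.
  V = {[25=27]}: π^{-1}(V) = {25, 27} ∉ τ ✗.
  V = {[26=29]}: π^{-1}(V) = {26, 29} ∉ τ ✗.
  V = {[25=27], [26=29]}: π^{-1}(V) = {25, 26, 27, 29} ∉ τ ✗.
  V = {[28]}: π^{-1}(V) = {28} ∈ τ ✓.
  V = {[25=27], [28]}: π^{-1}(V) = {25, 27, 28} ∉ τ ✗.
  V = {[26=29], [28]}: π^{-1}(V) = {26, 28, 29} ∈ τ ✓.
  V = {[25=27], [26=29], [28]}: π^{-1}(V) = {25, 26, 27, 28, 29} ∈ τ ✓.
Open sets in the quotient: τ_Q = {{}, {[28]}, {[26=29], [28]}, {[25=27], [26=29], [28]}} (4 elements).


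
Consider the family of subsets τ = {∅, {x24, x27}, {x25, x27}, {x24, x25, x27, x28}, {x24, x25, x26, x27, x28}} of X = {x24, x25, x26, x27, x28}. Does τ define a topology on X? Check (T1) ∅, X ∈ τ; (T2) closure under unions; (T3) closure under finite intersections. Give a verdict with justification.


τ is NOT a topology on X.

Axiom (T1): ∅ ∈ τ? Yes; X ∈ τ? Yes.
Axiom (T2/T3): check pairwise unions and intersections of members of τ.
Counterexample for (T3): {x24, x27} ∩ {x25, x27} = {x27} ∉ τ. Therefore τ is NOT a topology.


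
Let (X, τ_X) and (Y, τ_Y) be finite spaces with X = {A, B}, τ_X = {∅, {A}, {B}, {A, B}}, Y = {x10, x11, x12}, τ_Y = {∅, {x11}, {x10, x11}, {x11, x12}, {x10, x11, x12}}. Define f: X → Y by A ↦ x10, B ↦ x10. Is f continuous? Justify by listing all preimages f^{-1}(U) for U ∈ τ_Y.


f IS continuous.

Compute f^{-1}(U) for each U ∈ τ_Y:
  U = ∅: f^{-1}(U) = ∅ ∈ τ_X ✓.
  U = {x11}: f^{-1}(U) = ∅ ∈ τ_X ✓.
  U = {x10, x11}: f^{-1}(U) = {A, B} ∈ τ_X ✓.
  U = {x11, x12}: f^{-1}(U) = ∅ ∈ τ_X ✓.
  U = {x10, x11, x12}: f^{-1}(U) = {A, B} ∈ τ_X ✓.
Every preimage lies in τ_X, so f IS continuous.


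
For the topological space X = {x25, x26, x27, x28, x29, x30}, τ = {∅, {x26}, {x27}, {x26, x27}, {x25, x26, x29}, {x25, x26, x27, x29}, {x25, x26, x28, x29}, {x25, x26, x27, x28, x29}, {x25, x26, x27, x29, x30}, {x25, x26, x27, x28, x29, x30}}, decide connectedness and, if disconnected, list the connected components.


(X, τ) is connected.

Find clopen sets (U ∈ τ with X ∖ U ∈ τ):
  U = ∅, X ∖ U = {x25, x26, x27, x28, x29, x30} — both open, so U is clopen.
  U = {x25, x26, x27, x28, x29, x30}, X ∖ U = ∅ — both open, so U is clopen.
Only trivial clopens (∅ and X) exist, so (X, τ) is connected.
Compute connected components by grouping points that agree on all clopens:
  component: {x25, x26, x27, x28, x29, x30}


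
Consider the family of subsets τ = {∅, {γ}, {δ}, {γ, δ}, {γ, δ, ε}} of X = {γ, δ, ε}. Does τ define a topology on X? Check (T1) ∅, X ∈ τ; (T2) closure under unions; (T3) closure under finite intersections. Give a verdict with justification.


τ IS a topology on X.

Axiom (T1): ∅ ∈ τ? Yes; X ∈ τ? Yes.
Axiom (T2/T3): check pairwise unions and intersections of members of τ.
All pairwise intersections and unions checked — each lies in τ. Therefore τ satisfies (T1), (T2), (T3): it IS a topology on X.


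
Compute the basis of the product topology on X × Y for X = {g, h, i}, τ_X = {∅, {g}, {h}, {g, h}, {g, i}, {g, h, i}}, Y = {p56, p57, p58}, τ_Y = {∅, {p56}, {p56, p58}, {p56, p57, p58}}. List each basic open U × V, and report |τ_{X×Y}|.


Basis B = {∅ × ∅, {g} × {p56}, {h} × {p56}, {g} × {p56, p58}, {g, h} × {p56}, {g, i} × {p56}, {h} × {p56, p58}, {g} × {p56, p57, p58}, {g, h, i} × {p56}, {h} × {p56, p57, p58}, {g, h} × {p56, p58}, {g, i} × {p56, p58}, {g, h} × {p56, p57, p58}, {g, i} × {p56, p57, p58}, {g, h, i} × {p56, p58}, {g, h, i} × {p56, p57, p58}}; |τ_{X×Y}| = 40.

Enumerate products U × V with U ∈ τ_X, V ∈ τ_Y (deduplicated):
  ∅ × ∅ = {} (∅)
  {g} × {p56} = {(g,p56)}
  {h} × {p56} = {(h,p56)}
  {g} × {p56, p58} = {(g,p56), (g,p58)}
  {g, h} × {p56} = {(g,p56), (h,p56)}
  {g, i} × {p56} = {(g,p56), (i,p56)}
  {h} × {p56, p58} = {(h,p56), (h,p58)}
  {g} × {p56, p57, p58} = {(g,p56), (g,p57), (g,p58)}
  {g, h, i} × {p56} = {(g,p56), (h,p56), (i,p56)}
  {h} × {p56, p57, p58} = {(h,p56), (h,p57), (h,p58)}
  {g, h} × {p56, p58} = {(g,p56), (g,p58), (h,p56), (h,p58)}
  {g, i} × {p56, p58} = {(g,p56), (g,p58), (i,p56), (i,p58)}
  {g, h} × {p56, p57, p58} = {(g,p56), (g,p57), (g,p58), (h,p56), (h,p57), (h,p58)}
  {g, i} × {p56, p57, p58} = {(g,p56), (g,p57), (g,p58), (i,p56), (i,p57), (i,p58)}
  {g, h, i} × {p56, p58} = {(g,p56), (g,p58), (h,p56), (h,p58), (i,p56), (i,p58)}
  {g, h, i} × {p56, p57, p58} = {(g,p56), (g,p57), (g,p58), (h,p56), (h,p57), (h,p58), (i,p56), (i,p57), (i,p58)}
These 16 distinct sets form the basis B.
Close under arbitrary unions to get τ_{X×Y}; counting gives |τ_{X×Y}| = 40.
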